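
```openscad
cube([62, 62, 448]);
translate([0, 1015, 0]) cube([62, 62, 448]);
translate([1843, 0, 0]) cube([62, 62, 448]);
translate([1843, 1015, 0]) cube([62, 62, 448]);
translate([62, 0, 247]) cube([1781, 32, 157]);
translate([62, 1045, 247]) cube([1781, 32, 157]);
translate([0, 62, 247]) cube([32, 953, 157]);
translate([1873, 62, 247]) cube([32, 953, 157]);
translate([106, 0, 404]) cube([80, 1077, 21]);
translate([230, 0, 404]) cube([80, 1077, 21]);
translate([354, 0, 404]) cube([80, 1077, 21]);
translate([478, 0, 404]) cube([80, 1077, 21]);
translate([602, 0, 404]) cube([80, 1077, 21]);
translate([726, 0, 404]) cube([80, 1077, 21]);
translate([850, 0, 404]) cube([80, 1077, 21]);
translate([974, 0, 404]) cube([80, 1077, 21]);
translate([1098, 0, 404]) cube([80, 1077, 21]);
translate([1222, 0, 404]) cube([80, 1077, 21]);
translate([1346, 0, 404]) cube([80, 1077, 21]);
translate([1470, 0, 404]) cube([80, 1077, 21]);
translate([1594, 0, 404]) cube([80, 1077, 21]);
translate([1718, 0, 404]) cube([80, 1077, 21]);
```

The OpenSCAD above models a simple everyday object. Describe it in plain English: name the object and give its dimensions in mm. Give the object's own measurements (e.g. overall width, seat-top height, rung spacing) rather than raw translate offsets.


A bed frame 1905 mm long (x) by 1077 mm wide (y). Four 62×62 mm corner posts, 448 mm tall, at the corners of the footprint. Four rails of 32 mm thickness and 157 mm height run between adjacent posts with their undersides at z = 247 mm, their outer faces flush with the outside of the frame (the two x-running rails run between the posts' inner faces; the two y-running rails run between the posts' inner faces). 14 slats, each 80 mm wide (x) and 21 mm thick, lie across the top of the two x-running rails, running the full 1077 mm width of the frame in y; along x they sit between the end posts with a 44 mm gap after the −x posts and between neighbouring slats, leaving 45 mm before the +x posts.


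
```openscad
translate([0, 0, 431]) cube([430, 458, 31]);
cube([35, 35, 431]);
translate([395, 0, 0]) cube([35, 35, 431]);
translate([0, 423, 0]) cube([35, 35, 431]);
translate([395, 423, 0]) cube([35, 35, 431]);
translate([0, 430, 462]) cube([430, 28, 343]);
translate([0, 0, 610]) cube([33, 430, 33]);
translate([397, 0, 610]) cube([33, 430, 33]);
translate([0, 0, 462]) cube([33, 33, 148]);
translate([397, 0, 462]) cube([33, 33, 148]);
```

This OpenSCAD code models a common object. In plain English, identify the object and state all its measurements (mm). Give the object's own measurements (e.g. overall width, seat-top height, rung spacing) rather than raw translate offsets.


A chair. The seat is a 430×458×31 mm slab with its top at z = 462 mm, on four 35×35 mm corner legs (flush with the seat edges, standing on z = 0). A flat backrest 28 mm thick, 343 mm tall, spans the full seat width and rises from the seat top along its +y edge, rear face flush with the rear of the seat. Two armrests of 33×33 mm section run along each side from the seat's front edge to the front of the backrest, top faces 181 mm above the seat top and outer faces flush with the seat's x-edges; a 33×33 mm post under the front of each armrest stands on the seat at the front corner.


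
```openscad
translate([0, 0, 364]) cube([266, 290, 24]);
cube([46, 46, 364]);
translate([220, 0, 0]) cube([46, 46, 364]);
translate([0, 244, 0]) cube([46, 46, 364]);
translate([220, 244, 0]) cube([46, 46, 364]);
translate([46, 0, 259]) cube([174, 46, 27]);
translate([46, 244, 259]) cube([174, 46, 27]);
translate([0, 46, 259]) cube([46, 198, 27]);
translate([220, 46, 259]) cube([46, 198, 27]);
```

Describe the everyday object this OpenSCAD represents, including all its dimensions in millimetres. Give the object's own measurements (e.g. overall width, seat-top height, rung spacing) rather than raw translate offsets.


A simple wooden stool: a rectangular seat 266 mm (x) by 290 mm (y), 24 mm thick, top face at z = 388 mm, on four square legs, each 46×46 mm in cross-section. The legs rest on z = 0, each flush with a corner of the seat. Four stretchers, 46 mm wide and 27 mm tall, connect adjacent legs with their undersides at z = 259 mm, each running between the inner faces of the legs it joins and aligned with the legs' outer faces on the other axis.


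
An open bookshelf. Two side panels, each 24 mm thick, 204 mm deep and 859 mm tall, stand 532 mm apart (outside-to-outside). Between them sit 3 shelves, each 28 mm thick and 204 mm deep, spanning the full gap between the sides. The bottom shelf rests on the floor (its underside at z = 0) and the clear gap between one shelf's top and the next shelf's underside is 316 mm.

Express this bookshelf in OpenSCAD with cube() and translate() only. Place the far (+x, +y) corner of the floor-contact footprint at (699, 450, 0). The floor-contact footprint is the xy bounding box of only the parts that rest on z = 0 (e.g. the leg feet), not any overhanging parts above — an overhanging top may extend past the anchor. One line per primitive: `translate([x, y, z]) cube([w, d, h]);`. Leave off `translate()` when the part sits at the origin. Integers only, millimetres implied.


translate([167, 246, 0]) cube([24, 204, 859]);
translate([675, 246, 0]) cube([24, 204, 859]);
translate([191, 246, 0]) cube([484, 204, 28]);
translate([191, 246, 344]) cube([484, 204, 28]);
translate([191, 246, 688]) cube([484, 204, 28]);


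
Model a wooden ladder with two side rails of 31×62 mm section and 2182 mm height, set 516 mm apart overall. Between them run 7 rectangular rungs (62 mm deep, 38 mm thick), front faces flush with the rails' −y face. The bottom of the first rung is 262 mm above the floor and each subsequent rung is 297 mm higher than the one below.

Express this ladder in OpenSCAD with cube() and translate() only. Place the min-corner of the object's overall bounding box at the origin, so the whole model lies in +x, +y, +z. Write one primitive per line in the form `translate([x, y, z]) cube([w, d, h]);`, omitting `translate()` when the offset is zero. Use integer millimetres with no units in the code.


cube([31, 62, 2182]);
translate([485, 0, 0]) cube([31, 62, 2182]);
translate([31, 0, 262]) cube([454, 62, 38]);
translate([31, 0, 559]) cube([454, 62, 38]);
translate([31, 0, 856]) cube([454, 62, 38]);
translate([31, 0, 1153]) cube([454, 62, 38]);
translate([31, 0, 1450]) cube([454, 62, 38]);
translate([31, 0, 1747]) cube([454, 62, 38]);
translate([31, 0, 2044]) cube([454, 62, 38]);


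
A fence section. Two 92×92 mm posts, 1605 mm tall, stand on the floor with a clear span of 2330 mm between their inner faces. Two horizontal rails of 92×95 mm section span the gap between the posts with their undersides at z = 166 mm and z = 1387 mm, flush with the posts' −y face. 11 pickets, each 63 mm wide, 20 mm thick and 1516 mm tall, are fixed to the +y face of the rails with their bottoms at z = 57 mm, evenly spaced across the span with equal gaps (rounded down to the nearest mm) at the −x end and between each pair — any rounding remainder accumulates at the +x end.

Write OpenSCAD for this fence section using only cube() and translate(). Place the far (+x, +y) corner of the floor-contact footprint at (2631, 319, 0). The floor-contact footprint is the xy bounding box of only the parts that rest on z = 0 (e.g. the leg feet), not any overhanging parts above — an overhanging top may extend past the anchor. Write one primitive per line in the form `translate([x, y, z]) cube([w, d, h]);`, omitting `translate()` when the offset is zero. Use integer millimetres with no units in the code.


translate([117, 227, 0]) cube([92, 92, 1605]);
translate([2539, 227, 0]) cube([92, 92, 1605]);
translate([209, 227, 166]) cube([2330, 92, 95]);
translate([209, 227, 1387]) cube([2330, 92, 95]);
translate([345, 319, 57]) cube([63, 20, 1516]);
translate([544, 319, 57]) cube([63, 20, 1516]);
translate([743, 319, 57]) cube([63, 20, 1516]);
translate([942, 319, 57]) cube([63, 20, 1516]);
translate([1141, 319, 57]) cube([63, 20, 1516]);
translate([1340, 319, 57]) cube([63, 20, 1516]);
translate([1539, 319, 57]) cube([63, 20, 1516]);
translate([1738, 319, 57]) cube([63, 20, 1516]);
translate([1937, 319, 57]) cube([63, 20, 1516]);
translate([2136, 319, 57]) cube([63, 20, 1516]);
translate([2335, 319, 57]) cube([63, 20, 1516]);


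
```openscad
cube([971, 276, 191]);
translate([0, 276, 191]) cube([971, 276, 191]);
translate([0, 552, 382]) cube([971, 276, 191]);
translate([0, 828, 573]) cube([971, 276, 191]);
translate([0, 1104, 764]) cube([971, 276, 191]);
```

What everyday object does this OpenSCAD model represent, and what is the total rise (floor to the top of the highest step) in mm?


A staircase. The total rise is 955 mm.

5 identical blocks, each offset up and back from the previous — a staircase. Each step is 191 mm tall and there are 5 of them, so the total rise is 5 × 191 = 955 mm.


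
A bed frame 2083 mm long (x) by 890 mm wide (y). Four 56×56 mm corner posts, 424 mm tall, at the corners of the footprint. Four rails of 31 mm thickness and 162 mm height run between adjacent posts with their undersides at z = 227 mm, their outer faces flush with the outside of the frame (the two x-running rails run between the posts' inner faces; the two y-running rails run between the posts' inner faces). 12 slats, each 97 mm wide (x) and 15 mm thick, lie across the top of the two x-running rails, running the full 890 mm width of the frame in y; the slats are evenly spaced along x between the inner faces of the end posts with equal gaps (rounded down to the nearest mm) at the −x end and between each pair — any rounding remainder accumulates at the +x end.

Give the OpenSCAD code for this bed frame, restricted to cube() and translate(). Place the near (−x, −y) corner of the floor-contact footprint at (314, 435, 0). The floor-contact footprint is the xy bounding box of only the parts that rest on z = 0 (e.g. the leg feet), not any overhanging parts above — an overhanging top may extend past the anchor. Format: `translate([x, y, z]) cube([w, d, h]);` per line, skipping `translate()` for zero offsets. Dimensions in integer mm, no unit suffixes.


translate([314, 435, 0]) cube([56, 56, 424]);
translate([314, 1269, 0]) cube([56, 56, 424]);
translate([2341, 435, 0]) cube([56, 56, 424]);
translate([2341, 1269, 0]) cube([56, 56, 424]);
translate([370, 435, 227]) cube([1971, 31, 162]);
translate([370, 1294, 227]) cube([1971, 31, 162]);
translate([314, 491, 227]) cube([31, 778, 162]);
translate([2366, 491, 227]) cube([31, 778, 162]);
translate([432, 435, 389]) cube([97, 890, 15]);
translate([591, 435, 389]) cube([97, 890, 15]);
translate([750, 435, 389]) cube([97, 890, 15]);
translate([909, 435, 389]) cube([97, 890, 15]);
translate([1068, 435, 389]) cube([97, 890, 15]);
translate([1227, 435, 389]) cube([97, 890, 15]);
translate([1386, 435, 389]) cube([97, 890, 15]);
translate([1545, 435, 389]) cube([97, 890, 15]);
translate([1704, 435, 389]) cube([97, 890, 15]);
translate([1863, 435, 389]) cube([97, 890, 15]);
translate([2022, 435, 389]) cube([97, 890, 15]);
translate([2181, 435, 389]) cube([97, 890, 15]);


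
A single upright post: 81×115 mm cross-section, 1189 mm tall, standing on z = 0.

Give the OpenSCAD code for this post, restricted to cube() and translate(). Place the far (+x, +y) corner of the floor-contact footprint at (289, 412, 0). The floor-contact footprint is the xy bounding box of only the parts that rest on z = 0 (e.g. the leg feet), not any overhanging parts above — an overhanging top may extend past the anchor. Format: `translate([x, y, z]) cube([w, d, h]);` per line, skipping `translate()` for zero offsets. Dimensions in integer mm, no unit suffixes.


translate([208, 297, 0]) cube([81, 115, 1189]);


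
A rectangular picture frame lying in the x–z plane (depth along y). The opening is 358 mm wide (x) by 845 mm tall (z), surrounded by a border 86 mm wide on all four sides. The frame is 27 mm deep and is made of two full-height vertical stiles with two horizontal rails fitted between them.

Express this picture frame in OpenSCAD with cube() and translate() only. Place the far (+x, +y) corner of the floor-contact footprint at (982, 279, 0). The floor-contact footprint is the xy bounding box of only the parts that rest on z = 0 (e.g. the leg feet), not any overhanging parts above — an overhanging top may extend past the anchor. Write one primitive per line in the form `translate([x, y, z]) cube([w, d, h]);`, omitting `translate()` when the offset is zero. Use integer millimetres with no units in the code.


translate([452, 252, 0]) cube([86, 27, 1017]);
translate([896, 252, 0]) cube([86, 27, 1017]);
translate([538, 252, 0]) cube([358, 27, 86]);
translate([538, 252, 931]) cube([358, 27, 86]);


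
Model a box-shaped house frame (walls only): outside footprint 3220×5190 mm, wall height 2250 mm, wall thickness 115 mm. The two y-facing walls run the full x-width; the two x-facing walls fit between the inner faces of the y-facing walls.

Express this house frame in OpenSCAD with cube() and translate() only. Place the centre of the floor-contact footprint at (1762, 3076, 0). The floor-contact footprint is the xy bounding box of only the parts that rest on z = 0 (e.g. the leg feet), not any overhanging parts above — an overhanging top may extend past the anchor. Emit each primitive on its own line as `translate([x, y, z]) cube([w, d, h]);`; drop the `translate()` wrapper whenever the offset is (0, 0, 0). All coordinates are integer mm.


translate([152, 481, 0]) cube([3220, 115, 2250]);
translate([152, 5556, 0]) cube([3220, 115, 2250]);
translate([152, 596, 0]) cube([115, 4960, 2250]);
translate([3257, 596, 0]) cube([115, 4960, 2250]);


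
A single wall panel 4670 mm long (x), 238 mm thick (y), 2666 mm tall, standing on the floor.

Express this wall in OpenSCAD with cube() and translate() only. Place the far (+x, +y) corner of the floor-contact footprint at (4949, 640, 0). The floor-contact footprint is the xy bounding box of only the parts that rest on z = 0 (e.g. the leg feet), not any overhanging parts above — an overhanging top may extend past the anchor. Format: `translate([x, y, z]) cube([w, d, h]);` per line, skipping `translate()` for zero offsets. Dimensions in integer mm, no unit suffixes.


translate([279, 402, 0]) cube([4670, 238, 2666]);


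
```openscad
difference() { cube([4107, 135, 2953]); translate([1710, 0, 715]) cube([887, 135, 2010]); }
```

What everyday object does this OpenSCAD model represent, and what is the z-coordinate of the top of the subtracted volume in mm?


A wall with a window opening. The window head height is 2725 mm.

A wall with a rectangular opening subtracted — a window. Sill at z = 715, opening 2010 mm tall, so the head is at 715 + 2010 = 2725 mm.


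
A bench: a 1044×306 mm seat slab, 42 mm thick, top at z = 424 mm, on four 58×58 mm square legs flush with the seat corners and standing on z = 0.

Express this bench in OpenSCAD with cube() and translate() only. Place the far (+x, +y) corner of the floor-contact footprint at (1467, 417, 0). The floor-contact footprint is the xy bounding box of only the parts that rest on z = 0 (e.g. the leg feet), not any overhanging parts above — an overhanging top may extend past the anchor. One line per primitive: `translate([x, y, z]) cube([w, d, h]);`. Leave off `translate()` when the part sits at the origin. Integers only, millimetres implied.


translate([423, 111, 382]) cube([1044, 306, 42]);
translate([423, 111, 0]) cube([58, 58, 382]);
translate([423, 359, 0]) cube([58, 58, 382]);
translate([1409, 111, 0]) cube([58, 58, 382]);
translate([1409, 359, 0]) cube([58, 58, 382]);


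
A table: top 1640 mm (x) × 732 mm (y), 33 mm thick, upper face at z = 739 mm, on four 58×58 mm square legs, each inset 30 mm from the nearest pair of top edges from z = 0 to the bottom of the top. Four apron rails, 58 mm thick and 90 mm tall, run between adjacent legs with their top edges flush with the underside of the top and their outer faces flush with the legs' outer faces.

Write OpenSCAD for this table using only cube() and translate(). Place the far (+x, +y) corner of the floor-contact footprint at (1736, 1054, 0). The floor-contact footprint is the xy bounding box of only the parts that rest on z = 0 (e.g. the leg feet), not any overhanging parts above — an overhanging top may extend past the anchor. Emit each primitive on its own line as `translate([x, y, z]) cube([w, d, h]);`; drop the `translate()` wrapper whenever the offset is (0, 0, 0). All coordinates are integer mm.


translate([126, 352, 706]) cube([1640, 732, 33]);
translate([156, 382, 0]) cube([58, 58, 706]);
translate([1678, 382, 0]) cube([58, 58, 706]);
translate([156, 996, 0]) cube([58, 58, 706]);
translate([1678, 996, 0]) cube([58, 58, 706]);
translate([214, 382, 616]) cube([1464, 58, 90]);
translate([214, 996, 616]) cube([1464, 58, 90]);
translate([156, 440, 616]) cube([58, 556, 90]);
translate([1678, 440, 616]) cube([58, 556, 90]);


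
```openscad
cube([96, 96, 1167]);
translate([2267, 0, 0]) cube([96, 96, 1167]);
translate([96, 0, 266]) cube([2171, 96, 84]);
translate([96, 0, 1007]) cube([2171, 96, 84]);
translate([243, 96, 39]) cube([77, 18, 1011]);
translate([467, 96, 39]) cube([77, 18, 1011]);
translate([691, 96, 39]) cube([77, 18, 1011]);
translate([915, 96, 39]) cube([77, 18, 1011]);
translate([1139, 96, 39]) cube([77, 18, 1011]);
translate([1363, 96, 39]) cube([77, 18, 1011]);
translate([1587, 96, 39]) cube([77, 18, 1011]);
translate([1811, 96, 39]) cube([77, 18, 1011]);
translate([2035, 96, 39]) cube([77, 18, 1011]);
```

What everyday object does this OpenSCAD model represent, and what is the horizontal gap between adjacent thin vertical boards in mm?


A fence section. The picket gap is 147 mm.

Two posts, two rails, 9 pickets — a fence section. Span 2171 mm holds 9 pickets of 77 mm with 10 equal gaps: ⌊(2171 − 9·77) / 10⌋ = 147 mm.


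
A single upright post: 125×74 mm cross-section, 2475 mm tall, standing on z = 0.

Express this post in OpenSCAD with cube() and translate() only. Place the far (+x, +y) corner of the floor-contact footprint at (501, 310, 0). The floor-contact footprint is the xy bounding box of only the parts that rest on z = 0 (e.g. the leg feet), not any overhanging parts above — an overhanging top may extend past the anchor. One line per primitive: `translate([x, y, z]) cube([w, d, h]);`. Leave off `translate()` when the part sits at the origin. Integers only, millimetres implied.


translate([376, 236, 0]) cube([125, 74, 2475]);


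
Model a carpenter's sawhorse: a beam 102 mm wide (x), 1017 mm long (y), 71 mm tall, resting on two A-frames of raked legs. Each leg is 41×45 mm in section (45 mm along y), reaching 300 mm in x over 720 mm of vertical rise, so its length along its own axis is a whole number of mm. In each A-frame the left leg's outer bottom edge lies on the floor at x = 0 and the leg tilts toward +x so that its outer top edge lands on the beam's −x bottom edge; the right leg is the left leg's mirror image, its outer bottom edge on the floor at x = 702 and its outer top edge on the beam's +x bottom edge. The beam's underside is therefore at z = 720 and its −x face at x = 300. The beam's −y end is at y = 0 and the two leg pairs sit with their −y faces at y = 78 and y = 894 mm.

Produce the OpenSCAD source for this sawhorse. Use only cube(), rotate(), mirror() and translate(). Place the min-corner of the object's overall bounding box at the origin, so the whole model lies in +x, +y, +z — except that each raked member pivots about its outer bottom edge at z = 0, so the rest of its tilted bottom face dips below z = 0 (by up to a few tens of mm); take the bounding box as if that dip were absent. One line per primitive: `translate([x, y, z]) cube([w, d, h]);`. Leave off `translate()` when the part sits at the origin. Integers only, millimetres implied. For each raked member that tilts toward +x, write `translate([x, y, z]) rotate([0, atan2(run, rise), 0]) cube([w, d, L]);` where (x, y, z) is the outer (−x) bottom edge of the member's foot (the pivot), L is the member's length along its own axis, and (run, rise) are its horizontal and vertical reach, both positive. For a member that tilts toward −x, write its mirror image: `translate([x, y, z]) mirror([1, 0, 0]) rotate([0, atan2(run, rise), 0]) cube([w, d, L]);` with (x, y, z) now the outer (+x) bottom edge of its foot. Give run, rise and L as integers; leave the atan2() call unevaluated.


// leg length = √(300² + 720²) = 780
// right-leg outer foot x = 2·300 + 102 = 702
// beam min-corner = (300, 0, 720)
translate([300, 0, 720]) cube([102, 1017, 71]);
translate([0, 78, 0]) rotate([0, atan2(300, 720), 0]) cube([41, 45, 780]);
translate([702, 78, 0]) mirror([1, 0, 0]) rotate([0, atan2(300, 720), 0]) cube([41, 45, 780]);
translate([0, 894, 0]) rotate([0, atan2(300, 720), 0]) cube([41, 45, 780]);
translate([702, 894, 0]) mirror([1, 0, 0]) rotate([0, atan2(300, 720), 0]) cube([41, 45, 780]);


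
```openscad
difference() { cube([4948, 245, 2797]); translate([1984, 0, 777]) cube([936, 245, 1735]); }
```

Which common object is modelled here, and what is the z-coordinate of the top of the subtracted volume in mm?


A wall with a window opening. The window head height is 2512 mm.

A wall with a rectangular opening subtracted — a window. Sill at z = 777, opening 1735 mm tall, so the head is at 777 + 1735 = 2512 mm.


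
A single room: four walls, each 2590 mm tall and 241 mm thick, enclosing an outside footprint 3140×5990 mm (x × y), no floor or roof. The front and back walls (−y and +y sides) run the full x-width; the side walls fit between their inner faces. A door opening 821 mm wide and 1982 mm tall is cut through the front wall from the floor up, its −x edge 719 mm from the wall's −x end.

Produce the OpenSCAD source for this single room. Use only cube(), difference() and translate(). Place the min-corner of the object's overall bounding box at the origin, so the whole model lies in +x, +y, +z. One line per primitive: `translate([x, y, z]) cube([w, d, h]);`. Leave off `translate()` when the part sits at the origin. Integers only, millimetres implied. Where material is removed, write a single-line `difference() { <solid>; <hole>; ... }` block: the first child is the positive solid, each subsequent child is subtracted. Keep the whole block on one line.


difference() { cube([3140, 241, 2590]); translate([719, 0, 0]) cube([821, 241, 1982]); }
translate([0, 5749, 0]) cube([3140, 241, 2590]);
translate([0, 241, 0]) cube([241, 5508, 2590]);
translate([2899, 241, 0]) cube([241, 5508, 2590]);


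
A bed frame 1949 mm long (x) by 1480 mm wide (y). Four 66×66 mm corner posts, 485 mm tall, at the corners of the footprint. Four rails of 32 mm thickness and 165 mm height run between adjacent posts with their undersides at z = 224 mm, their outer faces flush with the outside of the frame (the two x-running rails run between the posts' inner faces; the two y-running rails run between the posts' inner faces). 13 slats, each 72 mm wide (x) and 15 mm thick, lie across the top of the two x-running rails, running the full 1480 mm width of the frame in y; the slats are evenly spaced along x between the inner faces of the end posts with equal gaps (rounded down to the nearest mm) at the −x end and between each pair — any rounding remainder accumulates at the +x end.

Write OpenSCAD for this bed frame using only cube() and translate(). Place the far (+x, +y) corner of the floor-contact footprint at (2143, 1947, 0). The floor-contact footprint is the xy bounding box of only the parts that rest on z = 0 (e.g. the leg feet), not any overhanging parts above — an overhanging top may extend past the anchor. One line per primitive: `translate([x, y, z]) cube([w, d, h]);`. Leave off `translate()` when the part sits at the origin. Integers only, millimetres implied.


// slat z = rail_z + rail_h = 224 + 165 = 389
// slat gap = ⌊(1817 − 13·72) / 14⌋ = 62
translate([194, 467, 0]) cube([66, 66, 485]);
translate([194, 1881, 0]) cube([66, 66, 485]);
translate([2077, 467, 0]) cube([66, 66, 485]);
translate([2077, 1881, 0]) cube([66, 66, 485]);
translate([260, 467, 224]) cube([1817, 32, 165]);
translate([260, 1915, 224]) cube([1817, 32, 165]);
translate([194, 533, 224]) cube([32, 1348, 165]);
translate([2111, 533, 224]) cube([32, 1348, 165]);
translate([322, 467, 389]) cube([72, 1480, 15]);
translate([456, 467, 389]) cube([72, 1480, 15]);
translate([590, 467, 389]) cube([72, 1480, 15]);
translate([724, 467, 389]) cube([72, 1480, 15]);
translate([858, 467, 389]) cube([72, 1480, 15]);
translate([992, 467, 389]) cube([72, 1480, 15]);
translate([1126, 467, 389]) cube([72, 1480, 15]);
translate([1260, 467, 389]) cube([72, 1480, 15]);
translate([1394, 467, 389]) cube([72, 1480, 15]);
translate([1528, 467, 389]) cube([72, 1480, 15]);
translate([1662, 467, 389]) cube([72, 1480, 15]);
translate([1796, 467, 389]) cube([72, 1480, 15]);
translate([1930, 467, 389]) cube([72, 1480, 15]);


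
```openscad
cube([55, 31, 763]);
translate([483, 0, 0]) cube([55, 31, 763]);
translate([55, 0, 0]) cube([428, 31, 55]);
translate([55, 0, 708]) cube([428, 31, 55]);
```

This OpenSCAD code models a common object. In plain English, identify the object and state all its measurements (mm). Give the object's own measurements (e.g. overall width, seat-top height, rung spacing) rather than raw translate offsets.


A rectangular picture frame lying in the x–z plane (depth along y). The opening is 428 mm wide (x) by 653 mm tall (z), surrounded by a border 55 mm wide on all four sides. The frame is 31 mm deep and is made of two full-height vertical stiles with two horizontal rails fitted between them.


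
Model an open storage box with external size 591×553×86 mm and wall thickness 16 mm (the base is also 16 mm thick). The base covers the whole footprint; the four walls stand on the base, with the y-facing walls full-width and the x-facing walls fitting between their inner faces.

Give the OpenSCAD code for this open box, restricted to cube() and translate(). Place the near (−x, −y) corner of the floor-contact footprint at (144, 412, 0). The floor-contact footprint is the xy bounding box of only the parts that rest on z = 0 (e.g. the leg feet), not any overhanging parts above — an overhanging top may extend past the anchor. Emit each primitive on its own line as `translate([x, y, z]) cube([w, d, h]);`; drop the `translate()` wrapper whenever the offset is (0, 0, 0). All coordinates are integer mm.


translate([144, 412, 0]) cube([591, 553, 16]);
translate([144, 412, 16]) cube([591, 16, 70]);
translate([144, 949, 16]) cube([591, 16, 70]);
translate([144, 428, 16]) cube([16, 521, 70]);
translate([719, 428, 16]) cube([16, 521, 70]);


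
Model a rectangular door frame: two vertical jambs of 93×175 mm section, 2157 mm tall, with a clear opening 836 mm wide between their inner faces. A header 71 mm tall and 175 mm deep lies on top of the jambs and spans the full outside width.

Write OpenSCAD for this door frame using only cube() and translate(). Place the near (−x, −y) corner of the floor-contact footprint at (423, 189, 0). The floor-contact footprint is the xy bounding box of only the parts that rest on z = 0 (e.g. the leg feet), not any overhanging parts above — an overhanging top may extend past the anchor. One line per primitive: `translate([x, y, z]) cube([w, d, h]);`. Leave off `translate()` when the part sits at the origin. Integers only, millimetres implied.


translate([423, 189, 0]) cube([93, 175, 2157]);
translate([1352, 189, 0]) cube([93, 175, 2157]);
translate([423, 189, 2157]) cube([1022, 175, 71]);


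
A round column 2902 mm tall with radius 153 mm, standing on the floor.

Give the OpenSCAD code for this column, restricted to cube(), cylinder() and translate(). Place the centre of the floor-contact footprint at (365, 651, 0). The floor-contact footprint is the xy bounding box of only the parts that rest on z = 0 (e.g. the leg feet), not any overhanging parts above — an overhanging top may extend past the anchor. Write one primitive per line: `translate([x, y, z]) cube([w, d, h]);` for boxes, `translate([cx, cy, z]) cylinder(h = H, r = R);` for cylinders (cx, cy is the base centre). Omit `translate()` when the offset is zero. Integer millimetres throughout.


translate([365, 651, 0]) cylinder(h = 2902, r = 153);


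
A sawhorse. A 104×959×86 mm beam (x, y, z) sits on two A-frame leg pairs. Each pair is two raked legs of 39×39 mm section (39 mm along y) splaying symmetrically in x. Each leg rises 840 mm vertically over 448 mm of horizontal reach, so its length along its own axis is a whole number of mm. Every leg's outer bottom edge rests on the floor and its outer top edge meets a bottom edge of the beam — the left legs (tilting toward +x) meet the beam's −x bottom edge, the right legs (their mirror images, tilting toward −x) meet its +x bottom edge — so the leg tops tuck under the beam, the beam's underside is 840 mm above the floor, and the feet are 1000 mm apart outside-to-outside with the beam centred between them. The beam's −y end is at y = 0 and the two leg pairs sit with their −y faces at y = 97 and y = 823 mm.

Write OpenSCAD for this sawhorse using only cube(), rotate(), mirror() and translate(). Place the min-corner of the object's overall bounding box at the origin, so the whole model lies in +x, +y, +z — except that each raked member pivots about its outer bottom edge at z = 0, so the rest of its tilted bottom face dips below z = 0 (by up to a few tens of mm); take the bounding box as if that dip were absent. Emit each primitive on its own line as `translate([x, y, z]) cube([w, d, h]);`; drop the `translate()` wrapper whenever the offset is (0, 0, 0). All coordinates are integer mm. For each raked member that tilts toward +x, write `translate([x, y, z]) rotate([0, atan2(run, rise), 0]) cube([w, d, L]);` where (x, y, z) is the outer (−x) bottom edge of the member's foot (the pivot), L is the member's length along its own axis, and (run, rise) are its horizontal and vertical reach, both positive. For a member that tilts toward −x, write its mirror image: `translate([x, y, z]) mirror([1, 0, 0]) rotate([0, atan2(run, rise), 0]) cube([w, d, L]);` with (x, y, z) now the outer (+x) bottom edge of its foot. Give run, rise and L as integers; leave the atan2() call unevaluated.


translate([448, 0, 840]) cube([104, 959, 86]);
translate([0, 97, 0]) rotate([0, atan2(448, 840), 0]) cube([39, 39, 952]);
translate([1000, 97, 0]) mirror([1, 0, 0]) rotate([0, atan2(448, 840), 0]) cube([39, 39, 952]);
translate([0, 823, 0]) rotate([0, atan2(448, 840), 0]) cube([39, 39, 952]);
translate([1000, 823, 0]) mirror([1, 0, 0]) rotate([0, atan2(448, 840), 0]) cube([39, 39, 952]);


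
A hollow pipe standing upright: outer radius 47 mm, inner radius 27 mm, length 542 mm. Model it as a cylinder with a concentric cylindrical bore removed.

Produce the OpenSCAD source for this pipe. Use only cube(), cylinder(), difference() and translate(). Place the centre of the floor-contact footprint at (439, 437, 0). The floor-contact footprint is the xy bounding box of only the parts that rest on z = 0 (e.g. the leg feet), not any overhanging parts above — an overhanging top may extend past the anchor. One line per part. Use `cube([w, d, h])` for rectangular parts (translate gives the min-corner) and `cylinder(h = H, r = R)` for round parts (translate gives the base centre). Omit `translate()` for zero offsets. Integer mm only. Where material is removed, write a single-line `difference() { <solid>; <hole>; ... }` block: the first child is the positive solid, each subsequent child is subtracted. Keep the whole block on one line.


difference() { translate([439, 437, 0]) cylinder(h = 542, r = 47); translate([439, 437, 0]) cylinder(h = 542, r = 27); }


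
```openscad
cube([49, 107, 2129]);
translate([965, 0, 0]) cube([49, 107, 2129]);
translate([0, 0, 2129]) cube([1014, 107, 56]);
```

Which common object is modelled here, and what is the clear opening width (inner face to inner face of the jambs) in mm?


A door frame. The clear opening width is 916 mm.

Two 2129 mm tall posts with a header on top — a door frame. The left jamb is 49 mm wide at x = 0; the right jamb starts at x = 965. The clear opening is 965 − 49 = 916 mm.


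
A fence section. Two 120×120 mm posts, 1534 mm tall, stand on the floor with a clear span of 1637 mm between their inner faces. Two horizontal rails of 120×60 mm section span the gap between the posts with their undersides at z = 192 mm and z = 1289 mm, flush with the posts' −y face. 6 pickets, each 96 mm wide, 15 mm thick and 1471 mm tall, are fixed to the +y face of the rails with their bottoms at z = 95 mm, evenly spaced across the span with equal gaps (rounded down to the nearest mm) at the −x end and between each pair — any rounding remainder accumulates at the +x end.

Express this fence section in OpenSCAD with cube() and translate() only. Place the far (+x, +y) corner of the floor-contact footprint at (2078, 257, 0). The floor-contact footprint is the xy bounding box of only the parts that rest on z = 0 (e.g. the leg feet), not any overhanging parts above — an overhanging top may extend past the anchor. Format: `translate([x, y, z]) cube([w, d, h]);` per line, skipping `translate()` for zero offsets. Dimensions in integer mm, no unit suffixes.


translate([201, 137, 0]) cube([120, 120, 1534]);
translate([1958, 137, 0]) cube([120, 120, 1534]);
translate([321, 137, 192]) cube([1637, 120, 60]);
translate([321, 137, 1289]) cube([1637, 120, 60]);
translate([472, 257, 95]) cube([96, 15, 1471]);
translate([719, 257, 95]) cube([96, 15, 1471]);
translate([966, 257, 95]) cube([96, 15, 1471]);
translate([1213, 257, 95]) cube([96, 15, 1471]);
translate([1460, 257, 95]) cube([96, 15, 1471]);
translate([1707, 257, 95]) cube([96, 15, 1471]);


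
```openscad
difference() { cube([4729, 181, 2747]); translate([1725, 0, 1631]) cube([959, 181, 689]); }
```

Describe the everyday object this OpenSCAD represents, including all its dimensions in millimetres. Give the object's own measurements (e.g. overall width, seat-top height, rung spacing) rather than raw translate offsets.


A wall 4729 mm long (x), 181 mm thick (y), 2747 mm tall, with a rectangular window opening cut through it. The opening is 959 mm wide and 689 mm tall; its sill is at z = 1631 mm and its near (−x) edge is 1725 mm from the wall's −x end. The opening passes through the full wall thickness.


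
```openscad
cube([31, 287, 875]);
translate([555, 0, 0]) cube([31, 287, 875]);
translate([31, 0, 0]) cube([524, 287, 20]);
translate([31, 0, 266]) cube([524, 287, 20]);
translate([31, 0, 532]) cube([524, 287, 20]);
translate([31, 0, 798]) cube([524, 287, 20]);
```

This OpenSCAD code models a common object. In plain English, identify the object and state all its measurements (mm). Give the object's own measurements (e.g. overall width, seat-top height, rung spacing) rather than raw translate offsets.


An open bookshelf. Two side panels, each 31 mm thick, 287 mm deep and 875 mm tall, stand 586 mm apart (outside-to-outside). Between them sit 4 shelves, each 20 mm thick and 287 mm deep, spanning the full gap between the sides. The bottom shelf rests on the floor (its underside at z = 0) and the clear gap between one shelf's top and the next shelf's underside is 246 mm.


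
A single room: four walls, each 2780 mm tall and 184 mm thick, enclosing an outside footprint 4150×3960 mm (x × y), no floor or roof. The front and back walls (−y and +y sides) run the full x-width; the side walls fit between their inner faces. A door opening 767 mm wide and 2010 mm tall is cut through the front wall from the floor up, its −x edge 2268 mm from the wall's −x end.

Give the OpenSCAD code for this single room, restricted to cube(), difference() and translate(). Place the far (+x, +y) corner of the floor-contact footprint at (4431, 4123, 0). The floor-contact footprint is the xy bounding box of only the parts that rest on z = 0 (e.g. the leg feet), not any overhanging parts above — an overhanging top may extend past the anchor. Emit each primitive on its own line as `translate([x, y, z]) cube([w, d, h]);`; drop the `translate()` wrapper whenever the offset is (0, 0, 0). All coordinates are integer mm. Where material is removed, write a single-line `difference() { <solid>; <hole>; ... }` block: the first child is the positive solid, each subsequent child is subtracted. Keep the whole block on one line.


difference() { translate([281, 163, 0]) cube([4150, 184, 2780]); translate([2549, 163, 0]) cube([767, 184, 2010]); }
translate([281, 3939, 0]) cube([4150, 184, 2780]);
translate([281, 347, 0]) cube([184, 3592, 2780]);
translate([4247, 347, 0]) cube([184, 3592, 2780]);


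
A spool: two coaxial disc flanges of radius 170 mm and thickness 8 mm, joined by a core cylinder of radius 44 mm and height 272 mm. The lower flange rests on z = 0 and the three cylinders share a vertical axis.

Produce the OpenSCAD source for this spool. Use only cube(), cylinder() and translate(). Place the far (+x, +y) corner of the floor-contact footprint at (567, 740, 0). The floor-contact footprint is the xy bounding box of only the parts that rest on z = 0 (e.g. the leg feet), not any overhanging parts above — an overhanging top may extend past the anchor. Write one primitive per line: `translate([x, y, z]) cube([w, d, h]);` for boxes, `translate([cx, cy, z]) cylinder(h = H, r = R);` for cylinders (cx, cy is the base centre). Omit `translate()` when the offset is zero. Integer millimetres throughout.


translate([397, 570, 0]) cylinder(h = 8, r = 170);
translate([397, 570, 8]) cylinder(h = 272, r = 44);
translate([397, 570, 280]) cylinder(h = 8, r = 170);


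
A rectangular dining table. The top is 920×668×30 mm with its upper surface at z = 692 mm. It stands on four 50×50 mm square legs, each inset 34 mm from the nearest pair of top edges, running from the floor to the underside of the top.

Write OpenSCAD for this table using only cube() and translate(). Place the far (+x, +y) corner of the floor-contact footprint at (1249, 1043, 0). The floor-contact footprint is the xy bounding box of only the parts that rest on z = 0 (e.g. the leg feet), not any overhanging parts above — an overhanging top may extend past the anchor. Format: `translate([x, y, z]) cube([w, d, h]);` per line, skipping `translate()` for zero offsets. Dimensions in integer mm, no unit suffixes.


// leg_h = 692 - 30 = 662
translate([363, 409, 662]) cube([920, 668, 30]);
translate([397, 443, 0]) cube([50, 50, 662]);
translate([1199, 443, 0]) cube([50, 50, 662]);
translate([397, 993, 0]) cube([50, 50, 662]);
translate([1199, 993, 0]) cube([50, 50, 662]);


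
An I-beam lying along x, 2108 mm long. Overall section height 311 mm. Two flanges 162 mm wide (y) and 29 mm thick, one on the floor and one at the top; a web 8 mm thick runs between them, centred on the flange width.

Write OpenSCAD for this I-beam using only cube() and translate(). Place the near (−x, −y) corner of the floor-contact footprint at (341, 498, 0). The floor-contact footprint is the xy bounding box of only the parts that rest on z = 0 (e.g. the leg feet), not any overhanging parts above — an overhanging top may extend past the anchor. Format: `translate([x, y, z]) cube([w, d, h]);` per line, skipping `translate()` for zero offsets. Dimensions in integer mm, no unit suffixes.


translate([341, 498, 0]) cube([2108, 162, 29]);
translate([341, 575, 29]) cube([2108, 8, 253]);
translate([341, 498, 282]) cube([2108, 162, 29]);


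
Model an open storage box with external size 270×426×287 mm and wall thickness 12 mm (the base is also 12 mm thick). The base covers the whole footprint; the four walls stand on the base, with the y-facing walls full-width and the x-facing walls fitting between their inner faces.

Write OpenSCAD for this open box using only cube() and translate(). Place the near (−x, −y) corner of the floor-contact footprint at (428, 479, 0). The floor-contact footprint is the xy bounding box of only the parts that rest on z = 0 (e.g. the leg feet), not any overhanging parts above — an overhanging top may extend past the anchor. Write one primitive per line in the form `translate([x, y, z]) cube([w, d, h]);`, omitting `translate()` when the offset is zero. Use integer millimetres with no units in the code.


translate([428, 479, 0]) cube([270, 426, 12]);
translate([428, 479, 12]) cube([270, 12, 275]);
translate([428, 893, 12]) cube([270, 12, 275]);
translate([428, 491, 12]) cube([12, 402, 275]);
translate([686, 491, 12]) cube([12, 402, 275]);
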